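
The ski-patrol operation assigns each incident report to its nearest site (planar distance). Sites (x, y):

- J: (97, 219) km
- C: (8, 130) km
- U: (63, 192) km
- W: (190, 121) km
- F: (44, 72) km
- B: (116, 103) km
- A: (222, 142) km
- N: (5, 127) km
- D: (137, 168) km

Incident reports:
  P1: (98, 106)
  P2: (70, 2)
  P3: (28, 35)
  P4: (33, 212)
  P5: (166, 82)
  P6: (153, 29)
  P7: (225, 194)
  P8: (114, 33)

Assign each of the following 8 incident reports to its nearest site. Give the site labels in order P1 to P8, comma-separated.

P1 → B (d²=333.00)
P2 → F (d²=5576.00)
P3 → F (d²=1625.00)
P4 → U (d²=1300.00)
P5 → W (d²=2097.00)
P6 → B (d²=6845.00)
P7 → A (d²=2713.00)
P8 → B (d²=4904.00)

B, F, F, U, W, B, A, B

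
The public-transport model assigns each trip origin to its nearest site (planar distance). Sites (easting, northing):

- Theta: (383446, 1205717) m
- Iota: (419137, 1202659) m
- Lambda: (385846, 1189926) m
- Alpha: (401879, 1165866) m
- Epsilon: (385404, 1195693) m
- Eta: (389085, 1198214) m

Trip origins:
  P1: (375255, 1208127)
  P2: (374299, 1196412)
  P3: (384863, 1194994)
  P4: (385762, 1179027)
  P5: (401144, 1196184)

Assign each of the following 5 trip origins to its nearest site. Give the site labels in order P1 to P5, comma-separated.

P1 → Theta (d²=72900581.00)
P2 → Epsilon (d²=123837986.00)
P3 → Epsilon (d²=781282.00)
P4 → Lambda (d²=118795257.00)
P5 → Eta (d²=149540381.00)

Theta, Epsilon, Epsilon, Lambda, Eta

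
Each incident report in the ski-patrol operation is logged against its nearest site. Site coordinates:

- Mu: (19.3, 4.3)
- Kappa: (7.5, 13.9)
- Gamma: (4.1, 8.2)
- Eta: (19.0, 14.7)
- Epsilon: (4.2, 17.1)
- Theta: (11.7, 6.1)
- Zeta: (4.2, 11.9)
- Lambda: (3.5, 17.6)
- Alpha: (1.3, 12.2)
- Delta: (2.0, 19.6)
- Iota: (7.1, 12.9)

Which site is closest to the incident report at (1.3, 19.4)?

Squared distances to each site:
Mu: 552.010; Kappa: 68.690; Gamma: 133.280; Eta: 335.380; Epsilon: 13.700; Theta: 285.050; Zeta: 64.660; Lambda: 8.080; Alpha: 51.840; Delta: 0.530; Iota: 75.890.
Minimum at Delta.

Delta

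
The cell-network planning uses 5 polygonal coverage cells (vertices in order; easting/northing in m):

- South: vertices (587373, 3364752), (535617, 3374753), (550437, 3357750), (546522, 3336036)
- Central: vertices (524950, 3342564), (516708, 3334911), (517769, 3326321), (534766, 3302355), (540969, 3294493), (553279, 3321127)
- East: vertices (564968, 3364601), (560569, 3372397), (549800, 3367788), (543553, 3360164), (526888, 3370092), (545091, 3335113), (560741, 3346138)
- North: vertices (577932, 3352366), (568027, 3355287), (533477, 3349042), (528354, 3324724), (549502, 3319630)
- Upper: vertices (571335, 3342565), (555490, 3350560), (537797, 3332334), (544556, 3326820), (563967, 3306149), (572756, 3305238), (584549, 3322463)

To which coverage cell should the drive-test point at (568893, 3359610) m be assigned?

Cast a ray rightward from (568893, 3359610). For each polygon, the edges (by vertex number in listed order) whose endpoints lie on opposite sides of northing = 3359610, where each meets that height, and whether that is right or left of the point:
South: 2–3 at easting≈548815.8 (left), 4–1 at easting≈580058.1 (right) → 1 crossing.
Central: no edge straddles that height → 0 crossings.
East: 5–6 at easting≈532342.8 (left), 7–1 at easting≈563825.3 (left) → 0 crossings.
North: no edge straddles that height → 0 crossings.
Upper: no edge straddles that height → 0 crossings.
Only South has an odd count, so the point is inside South.

South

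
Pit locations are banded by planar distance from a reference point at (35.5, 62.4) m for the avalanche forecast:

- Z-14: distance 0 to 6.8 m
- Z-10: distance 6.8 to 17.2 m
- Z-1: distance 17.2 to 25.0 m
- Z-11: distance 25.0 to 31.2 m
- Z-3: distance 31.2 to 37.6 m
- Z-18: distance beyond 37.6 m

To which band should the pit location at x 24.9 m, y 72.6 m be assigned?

Z-10

Distance = √((24.9−35.5)² + (72.6−62.4)²) = √(112.360 + 104.040) = 14.711 m.
6.8 ≤ 14.711 < 17.2 → Z-10.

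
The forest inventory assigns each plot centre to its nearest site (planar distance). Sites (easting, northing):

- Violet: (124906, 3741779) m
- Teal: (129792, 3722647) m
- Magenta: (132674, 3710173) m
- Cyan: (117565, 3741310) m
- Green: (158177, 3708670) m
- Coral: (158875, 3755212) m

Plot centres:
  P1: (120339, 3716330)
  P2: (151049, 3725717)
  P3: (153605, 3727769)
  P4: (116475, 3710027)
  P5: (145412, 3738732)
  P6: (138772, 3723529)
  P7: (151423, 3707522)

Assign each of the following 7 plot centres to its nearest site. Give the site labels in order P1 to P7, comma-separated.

Teal, Green, Green, Magenta, Violet, Teal, Green

P1 → Teal (d²=129263698.00)
P2 → Green (d²=341408593.00)
P3 → Green (d²=385674985.00)
P4 → Magenta (d²=262428917.00)
P5 → Violet (d²=429780245.00)
P6 → Teal (d²=81418324.00)
P7 → Green (d²=46934420.00)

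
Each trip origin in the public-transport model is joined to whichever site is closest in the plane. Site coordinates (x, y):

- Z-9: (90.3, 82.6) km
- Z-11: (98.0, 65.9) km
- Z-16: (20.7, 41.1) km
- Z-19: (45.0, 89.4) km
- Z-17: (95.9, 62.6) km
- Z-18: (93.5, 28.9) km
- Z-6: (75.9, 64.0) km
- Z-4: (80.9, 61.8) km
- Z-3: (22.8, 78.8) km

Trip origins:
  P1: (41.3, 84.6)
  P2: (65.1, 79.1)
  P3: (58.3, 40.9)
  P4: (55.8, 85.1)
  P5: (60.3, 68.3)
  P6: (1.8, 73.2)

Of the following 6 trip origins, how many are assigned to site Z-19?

P1 → Z-19
P2 → Z-6
P3 → Z-6
P4 → Z-19
P5 → Z-6
P6 → Z-3
2 of the 6 go to Z-19.

2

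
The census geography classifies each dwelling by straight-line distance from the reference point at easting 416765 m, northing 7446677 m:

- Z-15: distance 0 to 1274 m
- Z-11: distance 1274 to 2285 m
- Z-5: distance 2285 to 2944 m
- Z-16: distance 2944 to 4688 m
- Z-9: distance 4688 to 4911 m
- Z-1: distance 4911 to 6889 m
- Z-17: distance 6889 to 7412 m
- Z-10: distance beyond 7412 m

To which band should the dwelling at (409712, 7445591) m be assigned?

Z-17

Distance = √((409712−416765)² + (7445591−7446677)²) = √(49744809.000 + 1179396.000) = 7136.120 m.
6889 ≤ 7136.120 < 7412 → Z-17.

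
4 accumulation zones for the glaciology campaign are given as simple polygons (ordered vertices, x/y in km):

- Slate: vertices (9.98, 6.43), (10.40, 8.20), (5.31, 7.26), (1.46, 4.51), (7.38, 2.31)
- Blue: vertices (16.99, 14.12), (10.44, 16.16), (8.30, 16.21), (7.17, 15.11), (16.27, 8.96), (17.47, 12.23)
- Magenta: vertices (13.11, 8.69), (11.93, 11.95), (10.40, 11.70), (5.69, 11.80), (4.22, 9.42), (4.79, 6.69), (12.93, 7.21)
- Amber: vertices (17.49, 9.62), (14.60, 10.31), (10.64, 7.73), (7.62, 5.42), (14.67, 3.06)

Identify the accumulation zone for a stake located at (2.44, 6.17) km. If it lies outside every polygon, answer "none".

Cast a ray rightward from (2.44, 6.17). For each polygon, the edges (by vertex number in listed order) whose endpoints lie on opposite sides of y = 6.17, where each meets that height, and whether that is right or left of the point:
Slate: 3–4 at x≈3.784 (right), 5–1 at x≈9.816 (right) → 2 crossings.
Blue: no edge straddles that height → 0 crossings.
Magenta: no edge straddles that height → 0 crossings.
Amber: 3–4 at x≈8.601 (right), 5–1 at x≈16.007 (right) → 2 crossings.
All counts are even, so the point lies outside every listed polygon.

none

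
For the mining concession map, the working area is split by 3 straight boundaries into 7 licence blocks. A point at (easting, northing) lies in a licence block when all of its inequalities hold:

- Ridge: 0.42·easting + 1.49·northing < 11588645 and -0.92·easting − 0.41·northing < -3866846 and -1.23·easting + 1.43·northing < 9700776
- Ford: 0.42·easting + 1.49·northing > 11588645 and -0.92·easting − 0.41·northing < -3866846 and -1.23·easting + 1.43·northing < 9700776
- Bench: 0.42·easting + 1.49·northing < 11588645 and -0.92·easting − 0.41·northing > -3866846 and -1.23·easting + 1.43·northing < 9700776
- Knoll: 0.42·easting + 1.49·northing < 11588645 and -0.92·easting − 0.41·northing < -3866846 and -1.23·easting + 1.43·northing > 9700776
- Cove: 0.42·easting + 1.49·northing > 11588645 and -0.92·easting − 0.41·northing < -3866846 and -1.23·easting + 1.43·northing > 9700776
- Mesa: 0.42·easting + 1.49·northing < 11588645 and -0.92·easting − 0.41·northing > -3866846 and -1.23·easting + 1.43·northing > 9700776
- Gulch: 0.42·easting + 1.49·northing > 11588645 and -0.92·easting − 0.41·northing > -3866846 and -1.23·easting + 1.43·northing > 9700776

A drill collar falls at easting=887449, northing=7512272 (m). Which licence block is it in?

0.42·887449 + 1.49·7512272 = 11566013.860, which is < 11588645
-0.92·887449 − 0.41·7512272 = -3896484.600, which is < -3866846
-1.23·887449 + 1.43·7512272 = 9650986.690, which is < 9700776
This sign pattern matches Ridge.

Ridge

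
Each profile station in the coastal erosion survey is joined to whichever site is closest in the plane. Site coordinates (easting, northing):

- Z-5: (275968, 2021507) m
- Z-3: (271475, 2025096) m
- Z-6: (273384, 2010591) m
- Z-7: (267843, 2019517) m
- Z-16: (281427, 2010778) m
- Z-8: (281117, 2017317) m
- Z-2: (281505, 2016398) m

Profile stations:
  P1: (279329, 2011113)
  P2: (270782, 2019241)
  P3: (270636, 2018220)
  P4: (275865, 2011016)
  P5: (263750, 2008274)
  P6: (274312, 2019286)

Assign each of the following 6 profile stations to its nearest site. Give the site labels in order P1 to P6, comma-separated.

P1 → Z-16 (d²=4513829.00)
P2 → Z-7 (d²=8713897.00)
P3 → Z-7 (d²=9483058.00)
P4 → Z-6 (d²=6335986.00)
P5 → Z-6 (d²=98182445.00)
P6 → Z-5 (d²=7675177.00)

Z-16, Z-7, Z-7, Z-6, Z-6, Z-5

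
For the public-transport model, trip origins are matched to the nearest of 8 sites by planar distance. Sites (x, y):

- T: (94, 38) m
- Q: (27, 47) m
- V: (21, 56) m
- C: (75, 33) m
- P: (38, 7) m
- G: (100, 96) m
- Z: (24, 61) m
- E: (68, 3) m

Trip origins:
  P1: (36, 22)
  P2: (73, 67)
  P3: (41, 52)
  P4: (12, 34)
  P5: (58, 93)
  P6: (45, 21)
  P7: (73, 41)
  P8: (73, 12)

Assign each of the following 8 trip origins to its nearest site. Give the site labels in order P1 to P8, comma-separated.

P1 → P (d²=229.00)
P2 → C (d²=1160.00)
P3 → Q (d²=221.00)
P4 → Q (d²=394.00)
P5 → G (d²=1773.00)
P6 → P (d²=245.00)
P7 → C (d²=68.00)
P8 → E (d²=106.00)

P, C, Q, Q, G, P, C, E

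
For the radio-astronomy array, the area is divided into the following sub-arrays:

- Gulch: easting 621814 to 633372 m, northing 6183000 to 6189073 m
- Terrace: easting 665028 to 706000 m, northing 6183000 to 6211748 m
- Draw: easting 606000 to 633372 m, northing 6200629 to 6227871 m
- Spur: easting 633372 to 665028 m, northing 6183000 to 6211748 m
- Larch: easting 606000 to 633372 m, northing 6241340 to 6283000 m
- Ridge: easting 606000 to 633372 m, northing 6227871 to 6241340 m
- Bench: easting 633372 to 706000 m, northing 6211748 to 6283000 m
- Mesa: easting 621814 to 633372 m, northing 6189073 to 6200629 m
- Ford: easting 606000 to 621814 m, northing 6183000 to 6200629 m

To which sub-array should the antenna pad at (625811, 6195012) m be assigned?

Mesa

The point has easting = 625811 and northing = 6195012.
Only Mesa satisfies 621814 ≤ easting ≤ 633372 and 6189073 ≤ northing ≤ 6200629.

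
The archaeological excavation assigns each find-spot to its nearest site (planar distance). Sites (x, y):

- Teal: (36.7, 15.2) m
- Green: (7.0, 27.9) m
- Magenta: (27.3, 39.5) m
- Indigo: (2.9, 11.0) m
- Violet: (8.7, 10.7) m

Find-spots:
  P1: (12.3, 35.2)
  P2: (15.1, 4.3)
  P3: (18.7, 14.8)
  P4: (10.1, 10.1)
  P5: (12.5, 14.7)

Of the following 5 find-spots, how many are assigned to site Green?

P1 → Green
P2 → Violet
P3 → Violet
P4 → Violet
P5 → Violet
1 of the 5 goes to Green.

1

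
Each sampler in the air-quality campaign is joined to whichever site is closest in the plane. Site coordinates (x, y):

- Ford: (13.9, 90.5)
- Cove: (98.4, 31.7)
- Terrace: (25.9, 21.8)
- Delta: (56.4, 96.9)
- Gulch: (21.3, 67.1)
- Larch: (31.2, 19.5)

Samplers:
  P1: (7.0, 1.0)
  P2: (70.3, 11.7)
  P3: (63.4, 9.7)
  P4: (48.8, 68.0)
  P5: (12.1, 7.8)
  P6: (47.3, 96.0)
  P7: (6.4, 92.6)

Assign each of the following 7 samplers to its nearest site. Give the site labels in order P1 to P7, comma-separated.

Terrace, Cove, Larch, Gulch, Terrace, Delta, Ford

P1 → Terrace (d²=789.85)
P2 → Cove (d²=1189.61)
P3 → Larch (d²=1132.88)
P4 → Gulch (d²=757.06)
P5 → Terrace (d²=386.44)
P6 → Delta (d²=83.62)
P7 → Ford (d²=60.66)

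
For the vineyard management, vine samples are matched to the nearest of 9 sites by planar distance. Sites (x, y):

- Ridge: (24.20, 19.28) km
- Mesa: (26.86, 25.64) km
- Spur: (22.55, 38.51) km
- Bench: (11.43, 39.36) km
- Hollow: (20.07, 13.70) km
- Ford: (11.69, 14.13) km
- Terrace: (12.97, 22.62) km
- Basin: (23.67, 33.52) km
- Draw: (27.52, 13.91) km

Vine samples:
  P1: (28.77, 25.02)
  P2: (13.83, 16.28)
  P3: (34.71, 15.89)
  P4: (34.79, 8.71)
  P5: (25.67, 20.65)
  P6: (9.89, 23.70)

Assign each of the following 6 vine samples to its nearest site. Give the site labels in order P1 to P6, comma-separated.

P1 → Mesa (d²=4.03)
P2 → Ford (d²=9.20)
P3 → Draw (d²=55.62)
P4 → Draw (d²=79.89)
P5 → Ridge (d²=4.04)
P6 → Terrace (d²=10.65)

Mesa, Ford, Draw, Draw, Ridge, Terrace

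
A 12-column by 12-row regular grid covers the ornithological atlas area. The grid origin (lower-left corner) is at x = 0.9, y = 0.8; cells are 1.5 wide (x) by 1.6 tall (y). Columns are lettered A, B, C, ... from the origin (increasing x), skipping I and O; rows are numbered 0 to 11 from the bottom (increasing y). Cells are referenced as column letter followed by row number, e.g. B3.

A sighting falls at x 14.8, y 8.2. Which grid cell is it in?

K4

Column index: ⌊(14.8 − 0.9) / 1.5⌋ = ⌊9.267⌋ = 9 → column K
Row offset from origin: ⌊(8.2 − 0.8) / 1.6⌋ = ⌊4.625⌋ = 4 → row 4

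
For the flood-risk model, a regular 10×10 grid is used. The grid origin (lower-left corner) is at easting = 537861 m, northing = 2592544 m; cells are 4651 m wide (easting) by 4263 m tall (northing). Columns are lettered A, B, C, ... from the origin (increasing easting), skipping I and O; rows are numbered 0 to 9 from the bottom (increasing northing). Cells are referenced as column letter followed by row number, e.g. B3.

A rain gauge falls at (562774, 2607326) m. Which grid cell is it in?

F3

Column index: ⌊(562774 − 537861) / 4651⌋ = ⌊5.356⌋ = 5 → column F
Row offset from origin: ⌊(2607326 − 2592544) / 4263⌋ = ⌊3.468⌋ = 3 → row 3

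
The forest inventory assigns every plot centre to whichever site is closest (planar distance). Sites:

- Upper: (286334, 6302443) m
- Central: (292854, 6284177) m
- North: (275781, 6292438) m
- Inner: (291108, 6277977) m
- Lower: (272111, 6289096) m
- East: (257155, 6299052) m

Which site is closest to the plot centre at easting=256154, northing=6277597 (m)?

Lower

Squared distances to each site:
Upper: 1528156116.000; Central: 1390186400.000; North: 605474410.000; Inner: 1221926516.000; Lower: 386852850.000; East: 461319026.000.
Minimum at Lower.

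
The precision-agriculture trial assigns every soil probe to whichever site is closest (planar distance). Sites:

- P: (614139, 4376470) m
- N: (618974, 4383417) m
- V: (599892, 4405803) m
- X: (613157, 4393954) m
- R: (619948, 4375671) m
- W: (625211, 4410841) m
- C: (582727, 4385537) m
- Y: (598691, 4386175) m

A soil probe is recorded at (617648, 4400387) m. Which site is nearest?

X

Squared distances to each site:
P: 584335970.000; N: 289739176.000; V: 344608592.000; X: 61552570.000; R: 616170656.000; W: 166485085.000; C: 1439998741.000; Y: 561348793.000.
Minimum at X.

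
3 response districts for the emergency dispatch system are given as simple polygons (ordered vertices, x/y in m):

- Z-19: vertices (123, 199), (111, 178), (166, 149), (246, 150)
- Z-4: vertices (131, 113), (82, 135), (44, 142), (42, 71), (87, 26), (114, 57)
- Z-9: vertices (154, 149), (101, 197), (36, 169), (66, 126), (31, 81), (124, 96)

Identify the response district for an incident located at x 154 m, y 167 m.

Z-19

Cast a ray rightward from (154, 167). For each polygon, the edges (by vertex number in listed order) whose endpoints lie on opposite sides of y = 167, where each meets that height, and whether that is right or left of the point:
Z-19: 2–3 at x≈131.9 (left), 4–1 at x≈203.3 (right) → 1 crossing.
Z-4: no edge straddles that height → 0 crossings.
Z-9: 1–2 at x≈134.1 (left), 3–4 at x≈37.4 (left) → 0 crossings.
Only Z-19 has an odd count, so the point is inside Z-19.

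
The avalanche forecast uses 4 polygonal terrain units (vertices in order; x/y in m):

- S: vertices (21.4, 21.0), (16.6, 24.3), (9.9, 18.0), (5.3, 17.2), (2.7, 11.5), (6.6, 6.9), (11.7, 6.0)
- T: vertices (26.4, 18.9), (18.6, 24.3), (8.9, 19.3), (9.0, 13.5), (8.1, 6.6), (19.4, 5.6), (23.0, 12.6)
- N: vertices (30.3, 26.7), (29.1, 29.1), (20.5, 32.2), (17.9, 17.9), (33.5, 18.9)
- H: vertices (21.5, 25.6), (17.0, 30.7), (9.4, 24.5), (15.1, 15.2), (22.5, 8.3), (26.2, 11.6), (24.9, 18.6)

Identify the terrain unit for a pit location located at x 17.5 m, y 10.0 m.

Cast a ray rightward from (17.5, 10.0). For each polygon, the edges (by vertex number in listed order) whose endpoints lie on opposite sides of y = 10.0, where each meets that height, and whether that is right or left of the point:
S: 5–6 at x≈3.97 (left), 7–1 at x≈14.29 (left) → 0 crossings.
T: 4–5 at x≈8.54 (left), 6–7 at x≈21.66 (right) → 1 crossing.
N: no edge straddles that height → 0 crossings.
H: 4–5 at x≈20.68 (right), 5–6 at x≈24.41 (right) → 2 crossings.
Only T has an odd count, so the point is inside T.

T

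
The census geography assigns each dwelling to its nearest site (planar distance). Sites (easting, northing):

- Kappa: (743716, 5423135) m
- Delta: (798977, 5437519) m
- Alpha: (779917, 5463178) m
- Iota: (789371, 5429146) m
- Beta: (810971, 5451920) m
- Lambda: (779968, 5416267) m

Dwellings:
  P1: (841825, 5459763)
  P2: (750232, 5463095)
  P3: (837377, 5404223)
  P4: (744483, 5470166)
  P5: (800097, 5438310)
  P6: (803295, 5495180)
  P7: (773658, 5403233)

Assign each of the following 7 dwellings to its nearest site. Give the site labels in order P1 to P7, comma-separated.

Beta, Alpha, Delta, Alpha, Delta, Alpha, Lambda

P1 → Beta (d²=1013481965.00)
P2 → Alpha (d²=881206114.00)
P3 → Delta (d²=2583183616.00)
P4 → Alpha (d²=1304400500.00)
P5 → Delta (d²=1880081.00)
P6 → Alpha (d²=1570658888.00)
P7 → Lambda (d²=209701256.00)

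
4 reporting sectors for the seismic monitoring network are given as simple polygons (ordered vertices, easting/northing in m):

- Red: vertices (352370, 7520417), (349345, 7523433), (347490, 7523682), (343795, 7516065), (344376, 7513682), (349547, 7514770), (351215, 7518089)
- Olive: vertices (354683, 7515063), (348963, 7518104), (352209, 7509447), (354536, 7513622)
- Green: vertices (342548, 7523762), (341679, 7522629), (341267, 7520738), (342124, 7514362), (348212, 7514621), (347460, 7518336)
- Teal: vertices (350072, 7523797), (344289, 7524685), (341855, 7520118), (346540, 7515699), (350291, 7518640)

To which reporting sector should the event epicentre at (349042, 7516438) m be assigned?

Cast a ray rightward from (349042, 7516438). For each polygon, the edges (by vertex number in listed order) whose endpoints lie on opposite sides of northing = 7516438, where each meets that height, and whether that is right or left of the point:
Red: 3–4 at easting≈343975.9 (left), 6–7 at easting≈350385.3 (right) → 1 crossing.
Olive: 1–2 at easting≈352096.7 (right), 2–3 at easting≈349587.7 (right) → 2 crossings.
Green: 3–4 at easting≈341845.0 (left), 5–6 at easting≈347844.2 (left) → 0 crossings.
Teal: 3–4 at easting≈345756.5 (left), 4–5 at easting≈347482.5 (left) → 0 crossings.
Only Red has an odd count, so the point is inside Red.

Red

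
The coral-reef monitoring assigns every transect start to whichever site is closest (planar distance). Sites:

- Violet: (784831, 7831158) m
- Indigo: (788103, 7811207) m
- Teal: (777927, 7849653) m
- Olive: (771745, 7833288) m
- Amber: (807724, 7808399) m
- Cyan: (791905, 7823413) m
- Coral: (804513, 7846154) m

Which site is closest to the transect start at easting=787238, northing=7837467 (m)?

Violet

Squared distances to each site:
Violet: 45597130.000; Indigo: 690335825.000; Teal: 235193317.000; Olive: 257497090.000; Amber: 1264624820.000; Cyan: 219295805.000; Coral: 373889594.000.
Minimum at Violet.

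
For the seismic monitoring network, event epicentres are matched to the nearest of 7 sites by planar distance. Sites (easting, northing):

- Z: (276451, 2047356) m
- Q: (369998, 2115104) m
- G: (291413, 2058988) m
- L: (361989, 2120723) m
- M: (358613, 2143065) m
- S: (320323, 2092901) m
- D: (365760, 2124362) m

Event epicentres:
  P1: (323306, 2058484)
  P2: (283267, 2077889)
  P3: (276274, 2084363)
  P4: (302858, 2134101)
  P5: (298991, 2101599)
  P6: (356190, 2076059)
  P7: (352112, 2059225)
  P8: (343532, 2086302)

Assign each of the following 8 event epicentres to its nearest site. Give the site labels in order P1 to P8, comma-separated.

G, G, G, S, S, S, S, S

P1 → G (d²=1017417465.00)
P2 → G (d²=423605117.00)
P3 → G (d²=873079946.00)
P4 → S (d²=2002466225.00)
P5 → S (d²=530709428.00)
P6 → S (d²=1570094653.00)
P7 → S (d²=2144613497.00)
P8 → S (d²=582204482.00)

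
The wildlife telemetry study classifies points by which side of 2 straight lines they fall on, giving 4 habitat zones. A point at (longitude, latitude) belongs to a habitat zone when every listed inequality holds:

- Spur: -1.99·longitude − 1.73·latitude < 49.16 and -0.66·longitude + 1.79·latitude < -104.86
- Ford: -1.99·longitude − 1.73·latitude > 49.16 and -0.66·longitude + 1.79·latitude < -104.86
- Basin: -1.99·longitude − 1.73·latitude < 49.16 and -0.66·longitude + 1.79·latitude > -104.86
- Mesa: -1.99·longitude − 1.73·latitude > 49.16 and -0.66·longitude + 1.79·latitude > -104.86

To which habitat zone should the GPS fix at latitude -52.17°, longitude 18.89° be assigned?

Ford

-1.99·18.89 − 1.73·-52.17 = 52.663, which is > 49.16
-0.66·18.89 + 1.79·-52.17 = -105.852, which is < -104.86
This sign pattern matches Ford.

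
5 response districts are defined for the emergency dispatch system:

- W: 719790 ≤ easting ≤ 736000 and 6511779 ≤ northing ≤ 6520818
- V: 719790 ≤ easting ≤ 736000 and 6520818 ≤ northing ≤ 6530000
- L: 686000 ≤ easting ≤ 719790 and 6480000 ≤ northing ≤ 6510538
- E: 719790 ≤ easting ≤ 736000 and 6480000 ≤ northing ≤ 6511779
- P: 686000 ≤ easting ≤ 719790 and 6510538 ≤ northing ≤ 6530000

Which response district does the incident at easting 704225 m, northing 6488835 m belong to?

The point has easting = 704225 and northing = 6488835.
Only L satisfies 686000 ≤ easting ≤ 719790 and 6480000 ≤ northing ≤ 6510538.

L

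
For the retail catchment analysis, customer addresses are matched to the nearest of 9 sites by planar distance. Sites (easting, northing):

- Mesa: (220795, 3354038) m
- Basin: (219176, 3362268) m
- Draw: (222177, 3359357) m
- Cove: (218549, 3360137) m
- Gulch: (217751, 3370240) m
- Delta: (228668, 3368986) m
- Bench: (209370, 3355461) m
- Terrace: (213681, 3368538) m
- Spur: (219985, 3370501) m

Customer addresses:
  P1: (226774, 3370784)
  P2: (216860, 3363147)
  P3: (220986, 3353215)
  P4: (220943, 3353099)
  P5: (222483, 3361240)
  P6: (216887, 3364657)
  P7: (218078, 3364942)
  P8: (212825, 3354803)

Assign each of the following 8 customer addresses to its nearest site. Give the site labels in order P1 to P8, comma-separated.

P1 → Delta (d²=6820040.00)
P2 → Basin (d²=6136497.00)
P3 → Mesa (d²=713810.00)
P4 → Mesa (d²=903625.00)
P5 → Draw (d²=3639325.00)
P6 → Basin (d²=10946842.00)
P7 → Basin (d²=8355880.00)
P8 → Bench (d²=12369989.00)

Delta, Basin, Mesa, Mesa, Draw, Basin, Basin, Bench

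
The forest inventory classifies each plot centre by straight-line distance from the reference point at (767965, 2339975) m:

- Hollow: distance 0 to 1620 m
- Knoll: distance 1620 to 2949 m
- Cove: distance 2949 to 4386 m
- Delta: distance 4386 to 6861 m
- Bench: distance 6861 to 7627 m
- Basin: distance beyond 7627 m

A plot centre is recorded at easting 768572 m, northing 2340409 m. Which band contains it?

Distance = √((768572−767965)² + (2340409−2339975)²) = √(368449.000 + 188356.000) = 746.194 m.
0 ≤ 746.194 < 1620 → Hollow.

Hollow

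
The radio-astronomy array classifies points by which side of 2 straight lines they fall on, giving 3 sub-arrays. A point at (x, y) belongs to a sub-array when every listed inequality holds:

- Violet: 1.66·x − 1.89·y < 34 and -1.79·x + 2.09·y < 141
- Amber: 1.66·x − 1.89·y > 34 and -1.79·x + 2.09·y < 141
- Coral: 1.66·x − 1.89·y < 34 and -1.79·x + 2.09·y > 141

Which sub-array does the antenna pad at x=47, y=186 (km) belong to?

1.66·47 − 1.89·186 = -273.520, which is < 34
-1.79·47 + 2.09·186 = 304.610, which is > 141
This sign pattern matches Coral.

Coral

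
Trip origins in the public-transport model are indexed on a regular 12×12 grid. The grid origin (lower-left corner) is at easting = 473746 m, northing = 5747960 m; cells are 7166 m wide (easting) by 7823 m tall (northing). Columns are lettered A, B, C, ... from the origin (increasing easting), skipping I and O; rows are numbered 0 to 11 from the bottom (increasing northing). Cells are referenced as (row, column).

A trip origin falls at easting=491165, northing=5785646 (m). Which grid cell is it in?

(4, C)

Column index: ⌊(491165 − 473746) / 7166⌋ = ⌊2.431⌋ = 2 → column C
Row offset from origin: ⌊(5785646 − 5747960) / 7823⌋ = ⌊4.817⌋ = 4 → row 4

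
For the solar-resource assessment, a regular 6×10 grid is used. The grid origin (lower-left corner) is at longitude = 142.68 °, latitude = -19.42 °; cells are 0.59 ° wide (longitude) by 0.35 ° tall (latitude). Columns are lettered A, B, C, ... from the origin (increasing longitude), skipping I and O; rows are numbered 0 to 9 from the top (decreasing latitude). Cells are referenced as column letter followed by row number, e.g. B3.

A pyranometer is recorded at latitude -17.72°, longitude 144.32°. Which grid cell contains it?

Column index: ⌊(144.32 − 142.68) / 0.59⌋ = ⌊2.780⌋ = 2 → column C
Row offset from origin: ⌊(-17.72 − -19.42) / 0.35⌋ = ⌊4.857⌋ = 4 → row 5 (counted from top)

C5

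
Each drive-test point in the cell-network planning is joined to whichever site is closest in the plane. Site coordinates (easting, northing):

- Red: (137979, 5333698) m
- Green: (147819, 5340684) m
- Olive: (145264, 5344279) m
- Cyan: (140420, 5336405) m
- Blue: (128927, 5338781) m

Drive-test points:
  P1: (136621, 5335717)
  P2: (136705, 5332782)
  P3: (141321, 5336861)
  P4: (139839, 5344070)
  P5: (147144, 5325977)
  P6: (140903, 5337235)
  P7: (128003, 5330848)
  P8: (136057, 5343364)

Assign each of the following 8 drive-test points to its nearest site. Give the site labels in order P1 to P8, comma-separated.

P1 → Red (d²=5920525.00)
P2 → Red (d²=2462132.00)
P3 → Cyan (d²=1019737.00)
P4 → Olive (d²=29474306.00)
P5 → Red (d²=143611066.00)
P6 → Cyan (d²=922189.00)
P7 → Blue (d²=63786265.00)
P8 → Cyan (d²=67463450.00)

Red, Red, Cyan, Olive, Red, Cyan, Blue, Cyan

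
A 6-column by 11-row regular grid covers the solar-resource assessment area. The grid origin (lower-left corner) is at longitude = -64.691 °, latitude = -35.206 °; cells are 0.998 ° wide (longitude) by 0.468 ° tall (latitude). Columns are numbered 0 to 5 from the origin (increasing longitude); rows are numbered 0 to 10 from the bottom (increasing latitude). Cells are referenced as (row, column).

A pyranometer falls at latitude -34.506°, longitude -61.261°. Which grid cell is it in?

Column index: ⌊(-61.261 − -64.691) / 0.998⌋ = ⌊3.437⌋ = 3
Row offset from origin: ⌊(-34.506 − -35.206) / 0.468⌋ = ⌊1.496⌋ = 1 → row 1

(1, 3)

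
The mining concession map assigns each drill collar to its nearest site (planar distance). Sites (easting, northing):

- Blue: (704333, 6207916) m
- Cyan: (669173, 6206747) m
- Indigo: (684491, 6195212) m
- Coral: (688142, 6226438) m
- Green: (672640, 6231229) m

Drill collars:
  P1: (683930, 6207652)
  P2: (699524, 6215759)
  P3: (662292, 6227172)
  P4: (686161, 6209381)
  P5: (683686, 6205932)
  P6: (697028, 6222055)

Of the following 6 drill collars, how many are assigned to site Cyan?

0

P1 → Indigo
P2 → Blue
P3 → Green
P4 → Indigo
P5 → Indigo
P6 → Coral
0 of the 6 go to Cyan.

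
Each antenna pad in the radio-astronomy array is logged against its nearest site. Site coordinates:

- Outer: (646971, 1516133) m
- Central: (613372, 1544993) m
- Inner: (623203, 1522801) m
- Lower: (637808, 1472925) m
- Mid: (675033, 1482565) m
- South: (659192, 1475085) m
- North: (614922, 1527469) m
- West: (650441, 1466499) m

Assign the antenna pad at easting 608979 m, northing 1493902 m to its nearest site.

Inner

Squared distances to each site:
Outer: 1937609425.000; Central: 2629588730.000; Inner: 1037474377.000; Lower: 1271145770.000; Mid: 4491658485.000; South: 2875424858.000; North: 1162062738.000; West: 2470021853.000.
Minimum at Inner.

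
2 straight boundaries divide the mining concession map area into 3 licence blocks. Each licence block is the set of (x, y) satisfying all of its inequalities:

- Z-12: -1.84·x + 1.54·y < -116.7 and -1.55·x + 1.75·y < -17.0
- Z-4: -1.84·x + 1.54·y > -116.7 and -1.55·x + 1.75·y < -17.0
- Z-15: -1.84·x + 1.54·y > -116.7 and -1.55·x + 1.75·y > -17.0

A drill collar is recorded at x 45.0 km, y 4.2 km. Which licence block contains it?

-1.84·45.0 + 1.54·4.2 = -76.332, which is > -116.7
-1.55·45.0 + 1.75·4.2 = -62.400, which is < -17.0
This sign pattern matches Z-4.

Z-4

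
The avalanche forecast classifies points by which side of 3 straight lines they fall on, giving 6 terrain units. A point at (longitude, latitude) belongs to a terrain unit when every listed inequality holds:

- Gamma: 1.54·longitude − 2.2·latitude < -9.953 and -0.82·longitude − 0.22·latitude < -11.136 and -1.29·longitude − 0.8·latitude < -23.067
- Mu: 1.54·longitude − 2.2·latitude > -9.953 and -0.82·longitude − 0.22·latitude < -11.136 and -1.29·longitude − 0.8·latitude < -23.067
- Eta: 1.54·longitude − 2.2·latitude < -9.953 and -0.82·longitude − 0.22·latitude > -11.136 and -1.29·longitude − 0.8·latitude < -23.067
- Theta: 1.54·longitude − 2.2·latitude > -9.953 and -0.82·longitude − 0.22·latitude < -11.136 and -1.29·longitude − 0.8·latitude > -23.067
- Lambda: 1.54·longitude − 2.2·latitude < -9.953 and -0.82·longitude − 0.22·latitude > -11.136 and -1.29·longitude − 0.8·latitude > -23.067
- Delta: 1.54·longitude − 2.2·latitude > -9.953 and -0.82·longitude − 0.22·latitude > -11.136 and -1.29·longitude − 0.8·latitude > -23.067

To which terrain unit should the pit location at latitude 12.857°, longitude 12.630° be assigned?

1.54·12.630 − 2.2·12.857 = -8.835, which is > -9.953
-0.82·12.630 − 0.22·12.857 = -13.185, which is < -11.136
-1.29·12.630 − 0.8·12.857 = -26.578, which is < -23.067
This sign pattern matches Mu.

Mu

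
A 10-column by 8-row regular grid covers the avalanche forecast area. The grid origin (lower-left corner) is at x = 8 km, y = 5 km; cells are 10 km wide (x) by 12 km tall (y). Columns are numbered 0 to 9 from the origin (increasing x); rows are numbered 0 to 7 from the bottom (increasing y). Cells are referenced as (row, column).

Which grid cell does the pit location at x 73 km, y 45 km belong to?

(3, 6)

Column index: ⌊(73 − 8) / 10⌋ = ⌊6.500⌋ = 6
Row offset from origin: ⌊(45 − 5) / 12⌋ = ⌊3.333⌋ = 3 → row 3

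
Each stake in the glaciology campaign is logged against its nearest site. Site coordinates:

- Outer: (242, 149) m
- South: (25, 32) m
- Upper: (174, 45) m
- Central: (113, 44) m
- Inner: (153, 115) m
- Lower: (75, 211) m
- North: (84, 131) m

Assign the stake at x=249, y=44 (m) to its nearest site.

Upper

Squared distances to each site:
Outer: 11074.000; South: 50320.000; Upper: 5626.000; Central: 18496.000; Inner: 14257.000; Lower: 58165.000; North: 34794.000.
Minimum at Upper.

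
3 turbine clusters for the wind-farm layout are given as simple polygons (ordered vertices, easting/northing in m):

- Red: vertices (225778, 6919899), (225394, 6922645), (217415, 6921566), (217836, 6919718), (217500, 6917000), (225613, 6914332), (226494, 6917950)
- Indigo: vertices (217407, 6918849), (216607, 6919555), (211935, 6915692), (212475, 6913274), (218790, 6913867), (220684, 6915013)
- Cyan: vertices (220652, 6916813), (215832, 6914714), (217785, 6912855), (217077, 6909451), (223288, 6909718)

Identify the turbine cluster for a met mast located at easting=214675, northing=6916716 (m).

Indigo

Cast a ray rightward from (214675, 6916716). For each polygon, the edges (by vertex number in listed order) whose endpoints lie on opposite sides of northing = 6916716, where each meets that height, and whether that is right or left of the point:
Red: 5–6 at easting≈218363.6 (right), 6–7 at easting≈226193.5 (right) → 2 crossings.
Indigo: 2–3 at easting≈213173.4 (left), 6–1 at easting≈219229.2 (right) → 1 crossing.
Cyan: 1–2 at easting≈220429.3 (right), 5–1 at easting≈220688.0 (right) → 2 crossings.
Only Indigo has an odd count, so the point is inside Indigo.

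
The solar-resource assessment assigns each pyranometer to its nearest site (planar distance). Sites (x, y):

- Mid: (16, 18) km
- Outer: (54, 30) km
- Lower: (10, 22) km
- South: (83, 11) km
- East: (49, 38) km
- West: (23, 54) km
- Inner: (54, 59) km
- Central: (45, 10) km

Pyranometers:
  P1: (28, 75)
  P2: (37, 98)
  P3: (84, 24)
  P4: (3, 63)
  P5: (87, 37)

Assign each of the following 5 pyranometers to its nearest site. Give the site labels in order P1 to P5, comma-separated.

West, Inner, South, West, South

P1 → West (d²=466.00)
P2 → Inner (d²=1810.00)
P3 → South (d²=170.00)
P4 → West (d²=481.00)
P5 → South (d²=692.00)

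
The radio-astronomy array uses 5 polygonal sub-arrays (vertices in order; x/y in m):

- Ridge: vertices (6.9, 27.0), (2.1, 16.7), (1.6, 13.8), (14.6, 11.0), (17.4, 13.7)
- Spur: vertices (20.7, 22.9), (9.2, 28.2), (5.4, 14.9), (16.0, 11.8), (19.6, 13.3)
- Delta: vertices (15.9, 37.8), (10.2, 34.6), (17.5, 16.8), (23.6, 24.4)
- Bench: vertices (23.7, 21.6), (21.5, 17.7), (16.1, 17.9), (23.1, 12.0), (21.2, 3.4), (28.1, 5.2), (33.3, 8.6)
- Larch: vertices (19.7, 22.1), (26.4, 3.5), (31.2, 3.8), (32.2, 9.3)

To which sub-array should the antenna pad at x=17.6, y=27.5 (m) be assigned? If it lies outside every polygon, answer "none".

Cast a ray rightward from (17.6, 27.5). For each polygon, the edges (by vertex number in listed order) whose endpoints lie on opposite sides of y = 27.5, where each meets that height, and whether that is right or left of the point:
Ridge: no edge straddles that height → 0 crossings.
Spur: 1–2 at x≈10.72 (left), 2–3 at x≈9.00 (left) → 0 crossings.
Delta: 2–3 at x≈13.11 (left), 4–1 at x≈21.82 (right) → 1 crossing.
Bench: no edge straddles that height → 0 crossings.
Larch: no edge straddles that height → 0 crossings.
Only Delta has an odd count, so the point is inside Delta.

Delta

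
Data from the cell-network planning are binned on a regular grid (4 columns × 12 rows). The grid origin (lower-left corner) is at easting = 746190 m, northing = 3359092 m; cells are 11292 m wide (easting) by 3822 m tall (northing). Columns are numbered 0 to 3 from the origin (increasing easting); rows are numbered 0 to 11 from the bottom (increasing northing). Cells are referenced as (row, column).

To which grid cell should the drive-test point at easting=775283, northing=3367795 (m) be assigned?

(2, 2)

Column index: ⌊(775283 − 746190) / 11292⌋ = ⌊2.576⌋ = 2
Row offset from origin: ⌊(3367795 − 3359092) / 3822⌋ = ⌊2.277⌋ = 2 → row 2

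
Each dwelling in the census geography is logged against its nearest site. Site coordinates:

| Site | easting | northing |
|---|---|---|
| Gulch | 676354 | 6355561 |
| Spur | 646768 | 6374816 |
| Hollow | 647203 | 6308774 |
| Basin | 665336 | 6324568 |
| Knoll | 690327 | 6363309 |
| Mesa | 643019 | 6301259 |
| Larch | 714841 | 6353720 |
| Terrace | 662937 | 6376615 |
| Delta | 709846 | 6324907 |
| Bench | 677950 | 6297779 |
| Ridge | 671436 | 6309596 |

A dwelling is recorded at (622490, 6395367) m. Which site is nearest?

Squared distances to each site:
Gulch: 4485848132.000; Spur: 1011764885.000; Hollow: 8109080018.000; Basin: 6848278117.000; Knoll: 5629573933.000; Mesa: 9277755505.000; Larch: 10263179810.000; Terrace: 1987597313.000; Delta: 12595682336.000; Bench: 12599229344.000; Ridge: 9752375357.000.
Minimum at Spur.

Spur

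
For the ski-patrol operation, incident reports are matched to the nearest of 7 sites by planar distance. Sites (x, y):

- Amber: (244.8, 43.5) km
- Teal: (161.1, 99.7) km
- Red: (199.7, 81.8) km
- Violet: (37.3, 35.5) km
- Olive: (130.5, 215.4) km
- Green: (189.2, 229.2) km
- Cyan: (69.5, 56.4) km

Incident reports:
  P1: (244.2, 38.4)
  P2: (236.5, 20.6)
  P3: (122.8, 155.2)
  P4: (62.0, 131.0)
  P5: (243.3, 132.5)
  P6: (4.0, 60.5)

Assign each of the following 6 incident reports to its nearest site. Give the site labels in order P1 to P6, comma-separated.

Amber, Amber, Olive, Cyan, Red, Violet

P1 → Amber (d²=26.37)
P2 → Amber (d²=593.30)
P3 → Olive (d²=3683.33)
P4 → Cyan (d²=5621.41)
P5 → Red (d²=4471.45)
P6 → Violet (d²=1733.89)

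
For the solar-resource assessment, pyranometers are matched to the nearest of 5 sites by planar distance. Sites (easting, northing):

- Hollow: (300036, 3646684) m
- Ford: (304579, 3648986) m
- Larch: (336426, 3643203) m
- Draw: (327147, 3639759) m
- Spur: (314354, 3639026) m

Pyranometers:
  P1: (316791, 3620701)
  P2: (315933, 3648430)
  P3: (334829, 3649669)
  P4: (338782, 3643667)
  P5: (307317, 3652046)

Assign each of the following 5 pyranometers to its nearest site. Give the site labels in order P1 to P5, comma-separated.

P1 → Spur (d²=341744594.00)
P2 → Spur (d²=90928457.00)
P3 → Larch (d²=44359565.00)
P4 → Larch (d²=5766032.00)
P5 → Ford (d²=16860244.00)

Spur, Spur, Larch, Larch, Ford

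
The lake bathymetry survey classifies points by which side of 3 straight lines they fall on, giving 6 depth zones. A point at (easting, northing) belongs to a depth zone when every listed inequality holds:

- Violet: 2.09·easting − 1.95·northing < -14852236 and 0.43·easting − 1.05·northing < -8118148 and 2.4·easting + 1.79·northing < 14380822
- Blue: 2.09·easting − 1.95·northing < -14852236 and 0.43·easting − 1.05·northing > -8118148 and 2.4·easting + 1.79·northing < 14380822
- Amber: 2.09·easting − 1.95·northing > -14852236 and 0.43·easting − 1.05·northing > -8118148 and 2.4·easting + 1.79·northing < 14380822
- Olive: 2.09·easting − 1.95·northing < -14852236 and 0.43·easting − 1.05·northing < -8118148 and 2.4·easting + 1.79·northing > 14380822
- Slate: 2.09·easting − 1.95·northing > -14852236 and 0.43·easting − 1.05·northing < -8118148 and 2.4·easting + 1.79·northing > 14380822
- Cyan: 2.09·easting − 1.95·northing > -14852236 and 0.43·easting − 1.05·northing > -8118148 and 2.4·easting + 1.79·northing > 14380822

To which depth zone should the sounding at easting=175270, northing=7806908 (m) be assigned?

2.09·175270 − 1.95·7806908 = -14857156.300, which is < -14852236
0.43·175270 − 1.05·7806908 = -8121887.300, which is < -8118148
2.4·175270 + 1.79·7806908 = 14395013.320, which is > 14380822
This sign pattern matches Olive.

Olive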